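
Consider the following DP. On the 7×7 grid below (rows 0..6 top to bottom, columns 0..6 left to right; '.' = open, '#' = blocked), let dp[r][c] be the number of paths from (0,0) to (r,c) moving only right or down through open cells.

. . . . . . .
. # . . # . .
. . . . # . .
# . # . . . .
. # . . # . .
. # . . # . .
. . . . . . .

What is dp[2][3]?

4

r\c   0   1   2   3   4   5   6
  0   1   1   1   1   1   1   1
  1   1   0   1   2   0   1   2
  2   1   1   2   4   0   1   3
  3   0   1   0   4   4   5   8
  4   0   0   0   4   0   5  13
  5   0   0   0   4   0   5  18
  6   0   0   0   4   4   9  27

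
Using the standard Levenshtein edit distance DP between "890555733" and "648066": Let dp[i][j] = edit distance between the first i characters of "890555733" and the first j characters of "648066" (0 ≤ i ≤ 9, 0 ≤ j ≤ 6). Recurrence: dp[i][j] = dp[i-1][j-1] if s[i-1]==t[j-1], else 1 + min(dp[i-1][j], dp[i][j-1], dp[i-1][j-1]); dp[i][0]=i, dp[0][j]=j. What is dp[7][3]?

   ''  6  4  8  0  6  6
''  0  1  2  3  4  5  6
 8  1  1  2  2  3  4  5
 9  2  2  2  3  3  4  5
 0  3  3  3  3  3  4  5
 5  4  4  4  4  4  4  5
 5  5  5  5  5  5  5  5
 5  6  6  6  6  6  6  6
 7  7  7  7  7  7  7  7
 3  8  8  8  8  8  8  8
 3  9  9  9  9  9  9  9

7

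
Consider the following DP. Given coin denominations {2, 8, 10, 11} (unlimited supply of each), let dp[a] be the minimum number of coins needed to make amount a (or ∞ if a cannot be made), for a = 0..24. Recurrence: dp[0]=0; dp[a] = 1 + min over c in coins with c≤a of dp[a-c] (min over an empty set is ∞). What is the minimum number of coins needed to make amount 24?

 a  0  1  2  3  4  5  6  7  8  9 10 11 12 13 14 15 16 17 18 19 20 21 22 23 24
dp  0  -  1  -  2  -  3  -  1  -  1  1  2  2  3  3  2  4  2  2  2  2  2  3  3
(- denotes ∞ / unreachable)

3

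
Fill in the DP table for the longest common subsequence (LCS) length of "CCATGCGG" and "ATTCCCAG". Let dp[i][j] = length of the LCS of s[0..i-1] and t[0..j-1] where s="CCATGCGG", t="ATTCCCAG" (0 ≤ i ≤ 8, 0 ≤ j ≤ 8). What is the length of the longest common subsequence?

   ''  A  T  T  C  C  C  A  G
''  0  0  0  0  0  0  0  0  0
 C  0  0  0  0  1  1  1  1  1
 C  0  0  0  0  1  2  2  2  2
 A  0  1  1  1  1  2  2  3  3
 T  0  1  2  2  2  2  2  3  3
 G  0  1  2  2  2  2  2  3  4
 C  0  1  2  2  3  3  3  3  4
 G  0  1  2  2  3  3  3  3  4
 G  0  1  2  2  3  3  3  3  4

4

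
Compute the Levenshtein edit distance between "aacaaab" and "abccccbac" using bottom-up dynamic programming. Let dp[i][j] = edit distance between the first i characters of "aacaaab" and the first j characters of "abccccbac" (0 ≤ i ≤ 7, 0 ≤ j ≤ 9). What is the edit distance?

   ''  a  b  c  c  c  c  b  a  c
''  0  1  2  3  4  5  6  7  8  9
 a  1  0  1  2  3  4  5  6  7  8
 a  2  1  1  2  3  4  5  6  6  7
 c  3  2  2  1  2  3  4  5  6  6
 a  4  3  3  2  2  3  4  5  5  6
 a  5  4  4  3  3  3  4  5  5  6
 a  6  5  5  4  4  4  4  5  5  6
 b  7  6  5  5  5  5  5  4  5  6

6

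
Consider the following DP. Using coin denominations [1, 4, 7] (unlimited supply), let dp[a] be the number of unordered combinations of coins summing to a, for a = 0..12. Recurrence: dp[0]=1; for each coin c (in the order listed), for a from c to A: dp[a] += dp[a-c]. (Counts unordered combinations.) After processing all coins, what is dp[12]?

after  coin     0     1     2     3     4     5     6     7     8     9    10    11    12
          1     1     1     1     1     1     1     1     1     1     1     1     1     1
          4     1     1     1     1     2     2     2     2     3     3     3     3     4
          7     1     1     1     1     2     2     2     3     4     4     4     5     6

6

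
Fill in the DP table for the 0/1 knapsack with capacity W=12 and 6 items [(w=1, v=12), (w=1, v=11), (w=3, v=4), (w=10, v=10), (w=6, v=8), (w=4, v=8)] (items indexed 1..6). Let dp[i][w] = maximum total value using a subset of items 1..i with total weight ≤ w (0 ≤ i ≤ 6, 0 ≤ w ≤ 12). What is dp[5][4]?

i\w   0   1   2   3   4   5   6   7   8   9  10  11  12
  0   0   0   0   0   0   0   0   0   0   0   0   0   0
  1   0  12  12  12  12  12  12  12  12  12  12  12  12
  2   0  12  23  23  23  23  23  23  23  23  23  23  23
  3   0  12  23  23  23  27  27  27  27  27  27  27  27
  4   0  12  23  23  23  27  27  27  27  27  27  27  33
  5   0  12  23  23  23  27  27  27  31  31  31  35  35
  6   0  12  23  23  23  27  31  31  31  35  35  35  39

23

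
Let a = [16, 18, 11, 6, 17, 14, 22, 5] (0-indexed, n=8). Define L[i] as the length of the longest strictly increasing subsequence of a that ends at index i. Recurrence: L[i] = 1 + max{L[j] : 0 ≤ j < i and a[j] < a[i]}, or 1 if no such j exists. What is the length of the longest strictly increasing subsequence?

3

   i    0    1    2    3    4    5    6    7
a[i]   16   18   11    6   17   14   22    5
L[i]    1    2    1    1    2    2    3    1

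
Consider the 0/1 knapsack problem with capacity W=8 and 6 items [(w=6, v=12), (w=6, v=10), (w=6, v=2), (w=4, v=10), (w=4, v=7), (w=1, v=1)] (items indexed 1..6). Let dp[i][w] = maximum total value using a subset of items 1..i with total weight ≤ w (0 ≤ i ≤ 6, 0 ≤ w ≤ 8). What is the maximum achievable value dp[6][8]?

17

i\w   0   1   2   3   4   5   6   7   8
  0   0   0   0   0   0   0   0   0   0
  1   0   0   0   0   0   0  12  12  12
  2   0   0   0   0   0   0  12  12  12
  3   0   0   0   0   0   0  12  12  12
  4   0   0   0   0  10  10  12  12  12
  5   0   0   0   0  10  10  12  12  17
  6   0   1   1   1  10  11  12  13  17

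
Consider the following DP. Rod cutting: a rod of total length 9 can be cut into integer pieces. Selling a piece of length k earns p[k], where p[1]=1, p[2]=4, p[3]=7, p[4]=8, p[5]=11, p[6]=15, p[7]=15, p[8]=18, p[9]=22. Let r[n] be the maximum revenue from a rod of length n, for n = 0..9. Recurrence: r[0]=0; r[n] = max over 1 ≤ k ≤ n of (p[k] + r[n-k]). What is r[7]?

   n    0    1    2    3    4    5    6    7    8    9
r[n]    0    1    4    7    8   11   15   16   19   22

16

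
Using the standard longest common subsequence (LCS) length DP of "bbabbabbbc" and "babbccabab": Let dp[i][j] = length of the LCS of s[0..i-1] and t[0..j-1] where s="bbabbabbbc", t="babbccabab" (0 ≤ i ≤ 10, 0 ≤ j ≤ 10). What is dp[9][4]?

4

   ''  b  a  b  b  c  c  a  b  a  b
''  0  0  0  0  0  0  0  0  0  0  0
 b  0  1  1  1  1  1  1  1  1  1  1
 b  0  1  1  2  2  2  2  2  2  2  2
 a  0  1  2  2  2  2  2  3  3  3  3
 b  0  1  2  3  3  3  3  3  4  4  4
 b  0  1  2  3  4  4  4  4  4  4  5
 a  0  1  2  3  4  4  4  5  5  5  5
 b  0  1  2  3  4  4  4  5  6  6  6
 b  0  1  2  3  4  4  4  5  6  6  7
 b  0  1  2  3  4  4  4  5  6  6  7
 c  0  1  2  3  4  5  5  5  6  6  7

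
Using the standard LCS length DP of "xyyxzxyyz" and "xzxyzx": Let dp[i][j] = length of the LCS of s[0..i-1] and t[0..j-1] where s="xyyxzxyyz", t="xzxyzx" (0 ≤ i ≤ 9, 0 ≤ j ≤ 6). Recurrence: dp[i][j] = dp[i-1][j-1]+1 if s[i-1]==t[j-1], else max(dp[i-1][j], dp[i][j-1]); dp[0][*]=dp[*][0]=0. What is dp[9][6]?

5

   ''  x  z  x  y  z  x
''  0  0  0  0  0  0  0
 x  0  1  1  1  1  1  1
 y  0  1  1  1  2  2  2
 y  0  1  1  1  2  2  2
 x  0  1  1  2  2  2  3
 z  0  1  2  2  2  3  3
 x  0  1  2  3  3  3  4
 y  0  1  2  3  4  4  4
 y  0  1  2  3  4  4  4
 z  0  1  2  3  4  5  5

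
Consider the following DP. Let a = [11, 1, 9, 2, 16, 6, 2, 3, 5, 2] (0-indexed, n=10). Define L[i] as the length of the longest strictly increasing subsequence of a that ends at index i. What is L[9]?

2

   i    0    1    2    3    4    5    6    7    8    9
a[i]   11    1    9    2   16    6    2    3    5    2
L[i]    1    1    2    2    3    3    2    3    4    2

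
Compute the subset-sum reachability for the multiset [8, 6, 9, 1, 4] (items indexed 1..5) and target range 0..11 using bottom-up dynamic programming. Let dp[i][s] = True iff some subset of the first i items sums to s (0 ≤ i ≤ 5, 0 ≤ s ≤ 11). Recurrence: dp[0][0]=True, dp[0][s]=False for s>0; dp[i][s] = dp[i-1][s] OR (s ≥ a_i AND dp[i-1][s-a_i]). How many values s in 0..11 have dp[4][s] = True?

7

i\s   0   1   2   3   4   5   6   7   8   9  10  11
  0   T   F   F   F   F   F   F   F   F   F   F   F
  1   T   F   F   F   F   F   F   F   T   F   F   F
  2   T   F   F   F   F   F   T   F   T   F   F   F
  3   T   F   F   F   F   F   T   F   T   T   F   F
  4   T   T   F   F   F   F   T   T   T   T   T   F
  5   T   T   F   F   T   T   T   T   T   T   T   T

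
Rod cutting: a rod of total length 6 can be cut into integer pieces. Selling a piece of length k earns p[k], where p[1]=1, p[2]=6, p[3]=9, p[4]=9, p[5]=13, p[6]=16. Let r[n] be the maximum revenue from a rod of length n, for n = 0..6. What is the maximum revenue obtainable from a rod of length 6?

   n    0    1    2    3    4    5    6
r[n]    0    1    6    9   12   15   18

18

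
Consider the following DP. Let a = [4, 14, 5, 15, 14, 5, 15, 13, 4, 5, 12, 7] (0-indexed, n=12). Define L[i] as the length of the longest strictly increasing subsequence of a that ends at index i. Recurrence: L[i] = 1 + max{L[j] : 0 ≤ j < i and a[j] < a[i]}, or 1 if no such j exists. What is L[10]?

3

   i    0    1    2    3    4    5    6    7    8    9   10   11
a[i]    4   14    5   15   14    5   15   13    4    5   12    7
L[i]    1    2    2    3    3    2    4    3    1    2    3    3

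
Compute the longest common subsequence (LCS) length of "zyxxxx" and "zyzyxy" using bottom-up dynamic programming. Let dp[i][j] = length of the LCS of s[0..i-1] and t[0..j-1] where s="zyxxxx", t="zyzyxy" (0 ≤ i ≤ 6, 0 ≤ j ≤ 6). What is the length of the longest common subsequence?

3

   ''  z  y  z  y  x  y
''  0  0  0  0  0  0  0
 z  0  1  1  1  1  1  1
 y  0  1  2  2  2  2  2
 x  0  1  2  2  2  3  3
 x  0  1  2  2  2  3  3
 x  0  1  2  2  2  3  3
 x  0  1  2  2  2  3  3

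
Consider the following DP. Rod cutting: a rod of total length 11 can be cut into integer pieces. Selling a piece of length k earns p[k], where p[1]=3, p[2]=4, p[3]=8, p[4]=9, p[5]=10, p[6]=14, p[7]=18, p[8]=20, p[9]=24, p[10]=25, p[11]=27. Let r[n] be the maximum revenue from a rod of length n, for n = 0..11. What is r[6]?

18

   n    0    1    2    3    4    5    6    7    8    9   10   11
r[n]    0    3    6    9   12   15   18   21   24   27   30   33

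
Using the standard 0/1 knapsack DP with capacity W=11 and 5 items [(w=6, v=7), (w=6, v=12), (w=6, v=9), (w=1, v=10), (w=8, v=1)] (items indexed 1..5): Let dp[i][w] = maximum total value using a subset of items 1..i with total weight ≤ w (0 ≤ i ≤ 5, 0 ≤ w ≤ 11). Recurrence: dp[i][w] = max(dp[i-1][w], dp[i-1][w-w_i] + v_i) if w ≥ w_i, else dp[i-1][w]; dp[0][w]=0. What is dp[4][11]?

22

i\w   0   1   2   3   4   5   6   7   8   9  10  11
  0   0   0   0   0   0   0   0   0   0   0   0   0
  1   0   0   0   0   0   0   7   7   7   7   7   7
  2   0   0   0   0   0   0  12  12  12  12  12  12
  3   0   0   0   0   0   0  12  12  12  12  12  12
  4   0  10  10  10  10  10  12  22  22  22  22  22
  5   0  10  10  10  10  10  12  22  22  22  22  22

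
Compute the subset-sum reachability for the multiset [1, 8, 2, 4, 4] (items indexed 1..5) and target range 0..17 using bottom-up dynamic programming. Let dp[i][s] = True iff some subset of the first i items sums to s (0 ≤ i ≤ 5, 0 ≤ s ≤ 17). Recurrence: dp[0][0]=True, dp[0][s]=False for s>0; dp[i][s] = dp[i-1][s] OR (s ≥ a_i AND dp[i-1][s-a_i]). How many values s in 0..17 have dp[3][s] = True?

i\s   0   1   2   3   4   5   6   7   8   9  10  11  12  13  14  15  16  17
  0   T   F   F   F   F   F   F   F   F   F   F   F   F   F   F   F   F   F
  1   T   T   F   F   F   F   F   F   F   F   F   F   F   F   F   F   F   F
  2   T   T   F   F   F   F   F   F   T   T   F   F   F   F   F   F   F   F
  3   T   T   T   T   F   F   F   F   T   T   T   T   F   F   F   F   F   F
  4   T   T   T   T   T   T   T   T   T   T   T   T   T   T   T   T   F   F
  5   T   T   T   T   T   T   T   T   T   T   T   T   T   T   T   T   T   T

8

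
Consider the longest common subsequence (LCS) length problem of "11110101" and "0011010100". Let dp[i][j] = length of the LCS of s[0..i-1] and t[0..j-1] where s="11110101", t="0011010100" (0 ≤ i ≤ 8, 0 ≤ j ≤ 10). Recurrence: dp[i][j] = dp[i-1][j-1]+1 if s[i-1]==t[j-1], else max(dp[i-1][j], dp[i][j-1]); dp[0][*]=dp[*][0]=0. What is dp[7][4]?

2

   ''  0  0  1  1  0  1  0  1  0  0
''  0  0  0  0  0  0  0  0  0  0  0
 1  0  0  0  1  1  1  1  1  1  1  1
 1  0  0  0  1  2  2  2  2  2  2  2
 1  0  0  0  1  2  2  3  3  3  3  3
 1  0  0  0  1  2  2  3  3  4  4  4
 0  0  1  1  1  2  3  3  4  4  5  5
 1  0  1  1  2  2  3  4  4  5  5  5
 0  0  1  2  2  2  3  4  5  5  6  6
 1  0  1  2  3  3  3  4  5  6  6  6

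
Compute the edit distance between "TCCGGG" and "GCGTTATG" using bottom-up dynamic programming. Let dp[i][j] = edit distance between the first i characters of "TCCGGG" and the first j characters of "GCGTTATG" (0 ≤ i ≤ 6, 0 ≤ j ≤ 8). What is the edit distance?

6

   ''  G  C  G  T  T  A  T  G
''  0  1  2  3  4  5  6  7  8
 T  1  1  2  3  3  4  5  6  7
 C  2  2  1  2  3  4  5  6  7
 C  3  3  2  2  3  4  5  6  7
 G  4  3  3  2  3  4  5  6  6
 G  5  4  4  3  3  4  5  6  6
 G  6  5  5  4  4  4  5  6  6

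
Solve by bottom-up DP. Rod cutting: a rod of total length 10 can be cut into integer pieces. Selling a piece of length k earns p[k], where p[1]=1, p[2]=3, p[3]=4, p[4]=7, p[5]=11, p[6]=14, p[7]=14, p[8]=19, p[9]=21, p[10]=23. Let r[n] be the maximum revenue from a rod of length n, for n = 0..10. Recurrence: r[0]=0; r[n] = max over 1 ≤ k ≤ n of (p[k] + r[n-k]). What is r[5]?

11

   n    0    1    2    3    4    5    6    7    8    9   10
r[n]    0    1    3    4    7   11   14   15   19   21   23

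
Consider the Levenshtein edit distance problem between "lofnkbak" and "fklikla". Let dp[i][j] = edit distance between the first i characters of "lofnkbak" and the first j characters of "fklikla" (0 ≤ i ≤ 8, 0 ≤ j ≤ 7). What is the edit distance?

   ''  f  k  l  i  k  l  a
''  0  1  2  3  4  5  6  7
 l  1  1  2  2  3  4  5  6
 o  2  2  2  3  3  4  5  6
 f  3  2  3  3  4  4  5  6
 n  4  3  3  4  4  5  5  6
 k  5  4  3  4  5  4  5  6
 b  6  5  4  4  5  5  5  6
 a  7  6  5  5  5  6  6  5
 k  8  7  6  6  6  5  6  6

6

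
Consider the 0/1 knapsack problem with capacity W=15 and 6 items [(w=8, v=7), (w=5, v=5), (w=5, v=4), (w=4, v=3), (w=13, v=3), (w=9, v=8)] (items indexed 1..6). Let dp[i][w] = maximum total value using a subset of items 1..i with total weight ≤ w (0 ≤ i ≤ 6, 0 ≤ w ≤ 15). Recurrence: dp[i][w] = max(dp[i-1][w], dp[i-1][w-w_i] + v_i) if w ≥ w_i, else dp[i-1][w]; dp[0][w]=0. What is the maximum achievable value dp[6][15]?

i\w   0   1   2   3   4   5   6   7   8   9  10  11  12  13  14  15
  0   0   0   0   0   0   0   0   0   0   0   0   0   0   0   0   0
  1   0   0   0   0   0   0   0   0   7   7   7   7   7   7   7   7
  2   0   0   0   0   0   5   5   5   7   7   7   7   7  12  12  12
  3   0   0   0   0   0   5   5   5   7   7   9   9   9  12  12  12
  4   0   0   0   0   3   5   5   5   7   8   9   9  10  12  12  12
  5   0   0   0   0   3   5   5   5   7   8   9   9  10  12  12  12
  6   0   0   0   0   3   5   5   5   7   8   9   9  10  12  13  13

13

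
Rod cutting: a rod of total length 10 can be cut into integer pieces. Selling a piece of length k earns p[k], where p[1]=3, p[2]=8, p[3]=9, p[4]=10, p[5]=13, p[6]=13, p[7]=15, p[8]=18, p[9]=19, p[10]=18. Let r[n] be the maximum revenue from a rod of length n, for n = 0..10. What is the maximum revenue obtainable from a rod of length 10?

40

   n    0    1    2    3    4    5    6    7    8    9   10
r[n]    0    3    8   11   16   19   24   27   32   35   40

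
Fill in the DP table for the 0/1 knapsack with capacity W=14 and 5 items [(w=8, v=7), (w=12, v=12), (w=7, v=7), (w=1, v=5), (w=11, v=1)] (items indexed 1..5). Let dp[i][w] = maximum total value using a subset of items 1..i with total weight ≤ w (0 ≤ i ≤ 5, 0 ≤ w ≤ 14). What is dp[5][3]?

5

i\w   0   1   2   3   4   5   6   7   8   9  10  11  12  13  14
  0   0   0   0   0   0   0   0   0   0   0   0   0   0   0   0
  1   0   0   0   0   0   0   0   0   7   7   7   7   7   7   7
  2   0   0   0   0   0   0   0   0   7   7   7   7  12  12  12
  3   0   0   0   0   0   0   0   7   7   7   7   7  12  12  12
  4   0   5   5   5   5   5   5   7  12  12  12  12  12  17  17
  5   0   5   5   5   5   5   5   7  12  12  12  12  12  17  17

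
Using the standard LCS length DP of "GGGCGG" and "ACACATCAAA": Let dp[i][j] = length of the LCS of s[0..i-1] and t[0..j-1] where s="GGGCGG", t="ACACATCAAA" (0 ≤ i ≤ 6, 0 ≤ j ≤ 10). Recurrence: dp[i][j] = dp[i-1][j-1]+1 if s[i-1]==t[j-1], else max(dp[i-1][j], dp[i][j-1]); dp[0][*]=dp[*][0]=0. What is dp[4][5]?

1

   ''  A  C  A  C  A  T  C  A  A  A
''  0  0  0  0  0  0  0  0  0  0  0
 G  0  0  0  0  0  0  0  0  0  0  0
 G  0  0  0  0  0  0  0  0  0  0  0
 G  0  0  0  0  0  0  0  0  0  0  0
 C  0  0  1  1  1  1  1  1  1  1  1
 G  0  0  1  1  1  1  1  1  1  1  1
 G  0  0  1  1  1  1  1  1  1  1  1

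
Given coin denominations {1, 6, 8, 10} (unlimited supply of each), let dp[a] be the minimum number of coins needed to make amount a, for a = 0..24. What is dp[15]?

3

 a  0  1  2  3  4  5  6  7  8  9 10 11 12 13 14 15 16 17 18 19 20 21 22 23 24
dp  0  1  2  3  4  5  1  2  1  2  1  2  2  3  2  3  2  3  2  3  2  3  3  4  3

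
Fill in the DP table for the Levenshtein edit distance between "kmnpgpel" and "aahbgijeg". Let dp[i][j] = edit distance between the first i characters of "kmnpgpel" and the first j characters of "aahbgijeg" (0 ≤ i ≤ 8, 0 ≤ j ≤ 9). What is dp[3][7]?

7

   ''  a  a  h  b  g  i  j  e  g
''  0  1  2  3  4  5  6  7  8  9
 k  1  1  2  3  4  5  6  7  8  9
 m  2  2  2  3  4  5  6  7  8  9
 n  3  3  3  3  4  5  6  7  8  9
 p  4  4  4  4  4  5  6  7  8  9
 g  5  5  5  5  5  4  5  6  7  8
 p  6  6  6  6  6  5  5  6  7  8
 e  7  7  7  7  7  6  6  6  6  7
 l  8  8  8  8  8  7  7  7  7  7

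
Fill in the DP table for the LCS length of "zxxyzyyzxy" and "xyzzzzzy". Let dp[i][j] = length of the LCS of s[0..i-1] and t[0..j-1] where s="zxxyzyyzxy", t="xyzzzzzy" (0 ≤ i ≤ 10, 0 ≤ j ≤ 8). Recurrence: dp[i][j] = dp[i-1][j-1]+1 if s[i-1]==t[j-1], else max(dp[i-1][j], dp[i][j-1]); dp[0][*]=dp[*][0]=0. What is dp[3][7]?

1

   ''  x  y  z  z  z  z  z  y
''  0  0  0  0  0  0  0  0  0
 z  0  0  0  1  1  1  1  1  1
 x  0  1  1  1  1  1  1  1  1
 x  0  1  1  1  1  1  1  1  1
 y  0  1  2  2  2  2  2  2  2
 z  0  1  2  3  3  3  3  3  3
 y  0  1  2  3  3  3  3  3  4
 y  0  1  2  3  3  3  3  3  4
 z  0  1  2  3  4  4  4  4  4
 x  0  1  2  3  4  4  4  4  4
 y  0  1  2  3  4  4  4  4  5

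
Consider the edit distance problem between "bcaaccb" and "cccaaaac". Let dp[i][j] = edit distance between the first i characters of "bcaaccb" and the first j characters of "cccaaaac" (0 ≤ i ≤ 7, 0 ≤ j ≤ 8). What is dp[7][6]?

5

   ''  c  c  c  a  a  a  a  c
''  0  1  2  3  4  5  6  7  8
 b  1  1  2  3  4  5  6  7  8
 c  2  1  1  2  3  4  5  6  7
 a  3  2  2  2  2  3  4  5  6
 a  4  3  3  3  2  2  3  4  5
 c  5  4  3  3  3  3  3  4  4
 c  6  5  4  3  4  4  4  4  4
 b  7  6  5  4  4  5  5  5  5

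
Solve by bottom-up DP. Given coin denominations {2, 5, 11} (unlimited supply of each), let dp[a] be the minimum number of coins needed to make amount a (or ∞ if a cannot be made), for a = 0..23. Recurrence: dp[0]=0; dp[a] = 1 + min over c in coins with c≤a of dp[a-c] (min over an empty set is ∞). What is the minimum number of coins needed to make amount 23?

 a  0  1  2  3  4  5  6  7  8  9 10 11 12 13 14 15 16 17 18 19 20 21 22 23
dp  0  -  1  -  2  1  3  2  4  3  2  1  3  2  4  3  2  4  3  5  4  3  2  4
(- denotes ∞ / unreachable)

4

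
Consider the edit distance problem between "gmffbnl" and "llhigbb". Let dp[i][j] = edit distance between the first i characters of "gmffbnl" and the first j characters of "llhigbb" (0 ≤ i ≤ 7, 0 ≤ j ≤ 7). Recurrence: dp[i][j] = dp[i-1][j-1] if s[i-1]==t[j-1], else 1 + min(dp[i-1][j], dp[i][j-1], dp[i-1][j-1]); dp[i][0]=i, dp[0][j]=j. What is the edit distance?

7

   ''  l  l  h  i  g  b  b
''  0  1  2  3  4  5  6  7
 g  1  1  2  3  4  4  5  6
 m  2  2  2  3  4  5  5  6
 f  3  3  3  3  4  5  6  6
 f  4  4  4  4  4  5  6  7
 b  5  5  5  5  5  5  5  6
 n  6  6  6  6  6  6  6  6
 l  7  6  6  7  7  7  7  7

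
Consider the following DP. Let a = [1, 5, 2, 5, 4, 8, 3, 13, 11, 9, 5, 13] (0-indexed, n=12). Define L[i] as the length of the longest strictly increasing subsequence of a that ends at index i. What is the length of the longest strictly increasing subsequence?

   i    0    1    2    3    4    5    6    7    8    9   10   11
a[i]    1    5    2    5    4    8    3   13   11    9    5   13
L[i]    1    2    2    3    3    4    3    5    5    5    4    6

6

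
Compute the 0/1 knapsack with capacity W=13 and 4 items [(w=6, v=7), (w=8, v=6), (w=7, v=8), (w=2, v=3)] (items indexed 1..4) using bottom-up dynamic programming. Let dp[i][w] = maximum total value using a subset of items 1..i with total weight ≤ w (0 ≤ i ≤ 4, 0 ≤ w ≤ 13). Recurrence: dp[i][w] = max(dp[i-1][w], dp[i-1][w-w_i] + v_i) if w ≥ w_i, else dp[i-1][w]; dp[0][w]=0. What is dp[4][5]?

3

i\w   0   1   2   3   4   5   6   7   8   9  10  11  12  13
  0   0   0   0   0   0   0   0   0   0   0   0   0   0   0
  1   0   0   0   0   0   0   7   7   7   7   7   7   7   7
  2   0   0   0   0   0   0   7   7   7   7   7   7   7   7
  3   0   0   0   0   0   0   7   8   8   8   8   8   8  15
  4   0   0   3   3   3   3   7   8  10  11  11  11  11  15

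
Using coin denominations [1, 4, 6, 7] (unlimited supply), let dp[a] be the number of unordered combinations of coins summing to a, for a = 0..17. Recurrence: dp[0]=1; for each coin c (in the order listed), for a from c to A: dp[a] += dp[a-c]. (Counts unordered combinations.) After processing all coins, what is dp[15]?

after  coin     0     1     2     3     4     5     6     7     8     9    10    11    12    13    14    15    16    17
          1     1     1     1     1     1     1     1     1     1     1     1     1     1     1     1     1     1     1
          4     1     1     1     1     2     2     2     2     3     3     3     3     4     4     4     4     5     5
          6     1     1     1     1     2     2     3     3     4     4     5     5     7     7     8     8    10    10
          7     1     1     1     1     2     2     3     4     5     5     6     7     9    10    12    13    15    16

13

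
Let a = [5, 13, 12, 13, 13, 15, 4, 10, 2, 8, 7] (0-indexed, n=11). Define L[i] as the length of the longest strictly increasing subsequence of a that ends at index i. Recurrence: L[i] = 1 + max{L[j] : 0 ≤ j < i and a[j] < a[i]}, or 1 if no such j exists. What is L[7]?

2

   i    0    1    2    3    4    5    6    7    8    9   10
a[i]    5   13   12   13   13   15    4   10    2    8    7
L[i]    1    2    2    3    3    4    1    2    1    2    2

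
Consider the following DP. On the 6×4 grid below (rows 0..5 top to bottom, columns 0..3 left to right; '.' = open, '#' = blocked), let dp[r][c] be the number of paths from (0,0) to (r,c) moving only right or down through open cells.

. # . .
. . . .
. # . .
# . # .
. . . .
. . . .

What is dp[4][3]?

r\c   0   1   2   3
  0   1   0   0   0
  1   1   1   1   1
  2   1   0   1   2
  3   0   0   0   2
  4   0   0   0   2
  5   0   0   0   2

2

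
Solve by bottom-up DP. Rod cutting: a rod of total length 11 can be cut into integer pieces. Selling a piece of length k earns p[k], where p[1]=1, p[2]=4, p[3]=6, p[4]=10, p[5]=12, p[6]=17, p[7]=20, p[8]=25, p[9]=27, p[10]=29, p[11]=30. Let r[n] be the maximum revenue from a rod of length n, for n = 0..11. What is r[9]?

27

   n    0    1    2    3    4    5    6    7    8    9   10   11
r[n]    0    1    4    6   10   12   17   20   25   27   29   31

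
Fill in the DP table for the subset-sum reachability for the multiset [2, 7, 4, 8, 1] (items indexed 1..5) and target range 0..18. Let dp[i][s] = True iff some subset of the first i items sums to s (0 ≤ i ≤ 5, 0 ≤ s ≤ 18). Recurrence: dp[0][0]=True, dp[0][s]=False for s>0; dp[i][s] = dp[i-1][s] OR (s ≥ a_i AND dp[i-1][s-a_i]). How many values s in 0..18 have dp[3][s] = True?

i\s   0   1   2   3   4   5   6   7   8   9  10  11  12  13  14  15  16  17  18
  0   T   F   F   F   F   F   F   F   F   F   F   F   F   F   F   F   F   F   F
  1   T   F   T   F   F   F   F   F   F   F   F   F   F   F   F   F   F   F   F
  2   T   F   T   F   F   F   F   T   F   T   F   F   F   F   F   F   F   F   F
  3   T   F   T   F   T   F   T   T   F   T   F   T   F   T   F   F   F   F   F
  4   T   F   T   F   T   F   T   T   T   T   T   T   T   T   T   T   F   T   F
  5   T   T   T   T   T   T   T   T   T   T   T   T   T   T   T   T   T   T   T

8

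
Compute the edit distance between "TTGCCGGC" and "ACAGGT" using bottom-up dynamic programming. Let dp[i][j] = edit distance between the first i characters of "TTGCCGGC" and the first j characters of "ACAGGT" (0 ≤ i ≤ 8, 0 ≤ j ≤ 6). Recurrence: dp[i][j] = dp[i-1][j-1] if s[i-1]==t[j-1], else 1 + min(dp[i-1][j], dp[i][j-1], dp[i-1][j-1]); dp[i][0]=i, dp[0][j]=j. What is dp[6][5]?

5

   ''  A  C  A  G  G  T
''  0  1  2  3  4  5  6
 T  1  1  2  3  4  5  5
 T  2  2  2  3  4  5  5
 G  3  3  3  3  3  4  5
 C  4  4  3  4  4  4  5
 C  5  5  4  4  5  5  5
 G  6  6  5  5  4  5  6
 G  7  7  6  6  5  4  5
 C  8  8  7  7  6  5  5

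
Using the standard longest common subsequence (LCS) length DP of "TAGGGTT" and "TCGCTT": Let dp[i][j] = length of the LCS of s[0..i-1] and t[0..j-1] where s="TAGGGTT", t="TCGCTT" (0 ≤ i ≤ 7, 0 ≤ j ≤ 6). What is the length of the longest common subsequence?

4

   ''  T  C  G  C  T  T
''  0  0  0  0  0  0  0
 T  0  1  1  1  1  1  1
 A  0  1  1  1  1  1  1
 G  0  1  1  2  2  2  2
 G  0  1  1  2  2  2  2
 G  0  1  1  2  2  2  2
 T  0  1  1  2  2  3  3
 T  0  1  1  2  2  3  4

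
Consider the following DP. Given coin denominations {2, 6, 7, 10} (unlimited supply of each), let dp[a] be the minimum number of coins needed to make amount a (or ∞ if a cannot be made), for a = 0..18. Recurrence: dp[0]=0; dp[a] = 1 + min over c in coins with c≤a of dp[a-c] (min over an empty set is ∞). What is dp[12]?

2

 a  0  1  2  3  4  5  6  7  8  9 10 11 12 13 14 15 16 17 18
dp  0  -  1  -  2  -  1  1  2  2  1  3  2  2  2  3  2  2  3
(- denotes ∞ / unreachable)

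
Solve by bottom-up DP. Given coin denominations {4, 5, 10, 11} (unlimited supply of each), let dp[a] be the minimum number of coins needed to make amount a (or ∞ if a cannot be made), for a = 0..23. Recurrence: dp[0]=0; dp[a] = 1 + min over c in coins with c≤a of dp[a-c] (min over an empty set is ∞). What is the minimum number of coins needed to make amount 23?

4

 a  0  1  2  3  4  5  6  7  8  9 10 11 12 13 14 15 16 17 18 19 20 21 22 23
dp  0  -  -  -  1  1  -  -  2  2  1  1  3  3  2  2  2  4  3  3  2  2  2  4
(- denotes ∞ / unreachable)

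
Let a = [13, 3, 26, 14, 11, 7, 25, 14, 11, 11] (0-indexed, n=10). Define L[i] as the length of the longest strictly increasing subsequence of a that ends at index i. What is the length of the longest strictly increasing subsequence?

3

   i    0    1    2    3    4    5    6    7    8    9
a[i]   13    3   26   14   11    7   25   14   11   11
L[i]    1    1    2    2    2    2    3    3    3    3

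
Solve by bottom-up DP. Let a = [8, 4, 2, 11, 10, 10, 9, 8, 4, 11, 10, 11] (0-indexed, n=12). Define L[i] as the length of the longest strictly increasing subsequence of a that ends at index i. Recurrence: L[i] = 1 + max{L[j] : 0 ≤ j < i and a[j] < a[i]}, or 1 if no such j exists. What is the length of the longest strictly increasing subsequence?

4

   i    0    1    2    3    4    5    6    7    8    9   10   11
a[i]    8    4    2   11   10   10    9    8    4   11   10   11
L[i]    1    1    1    2    2    2    2    2    2    3    3    4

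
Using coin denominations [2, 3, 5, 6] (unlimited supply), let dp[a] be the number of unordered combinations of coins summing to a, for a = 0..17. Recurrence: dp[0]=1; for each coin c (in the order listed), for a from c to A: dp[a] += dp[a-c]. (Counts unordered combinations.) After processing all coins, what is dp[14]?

after  coin     0     1     2     3     4     5     6     7     8     9    10    11    12    13    14    15    16    17
          2     1     0     1     0     1     0     1     0     1     0     1     0     1     0     1     0     1     0
          3     1     0     1     1     1     1     2     1     2     2     2     2     3     2     3     3     3     3
          5     1     0     1     1     1     2     2     2     3     3     4     4     5     5     6     7     7     8
          6     1     0     1     1     1     2     3     2     4     4     5     6     8     7    10    11    12    14

10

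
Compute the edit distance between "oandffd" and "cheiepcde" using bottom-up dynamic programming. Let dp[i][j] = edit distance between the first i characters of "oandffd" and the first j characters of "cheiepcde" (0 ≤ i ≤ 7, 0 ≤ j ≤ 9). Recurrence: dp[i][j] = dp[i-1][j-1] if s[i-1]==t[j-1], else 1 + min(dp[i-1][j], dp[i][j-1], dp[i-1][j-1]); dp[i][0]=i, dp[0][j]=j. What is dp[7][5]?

   ''  c  h  e  i  e  p  c  d  e
''  0  1  2  3  4  5  6  7  8  9
 o  1  1  2  3  4  5  6  7  8  9
 a  2  2  2  3  4  5  6  7  8  9
 n  3  3  3  3  4  5  6  7  8  9
 d  4  4  4  4  4  5  6  7  7  8
 f  5  5  5  5  5  5  6  7  8  8
 f  6  6  6  6  6  6  6  7  8  9
 d  7  7  7  7  7  7  7  7  7  8

7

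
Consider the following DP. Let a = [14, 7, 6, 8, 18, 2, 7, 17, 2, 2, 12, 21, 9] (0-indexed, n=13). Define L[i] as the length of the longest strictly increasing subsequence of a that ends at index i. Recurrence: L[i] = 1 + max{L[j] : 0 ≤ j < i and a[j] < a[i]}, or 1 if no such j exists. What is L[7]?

   i    0    1    2    3    4    5    6    7    8    9   10   11   12
a[i]   14    7    6    8   18    2    7   17    2    2   12   21    9
L[i]    1    1    1    2    3    1    2    3    1    1    3    4    3

3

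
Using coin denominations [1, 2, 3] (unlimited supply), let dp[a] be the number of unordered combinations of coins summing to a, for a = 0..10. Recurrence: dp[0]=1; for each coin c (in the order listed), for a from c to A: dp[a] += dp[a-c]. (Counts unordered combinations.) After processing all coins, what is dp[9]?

12

after  coin     0     1     2     3     4     5     6     7     8     9    10
          1     1     1     1     1     1     1     1     1     1     1     1
          2     1     1     2     2     3     3     4     4     5     5     6
          3     1     1     2     3     4     5     7     8    10    12    14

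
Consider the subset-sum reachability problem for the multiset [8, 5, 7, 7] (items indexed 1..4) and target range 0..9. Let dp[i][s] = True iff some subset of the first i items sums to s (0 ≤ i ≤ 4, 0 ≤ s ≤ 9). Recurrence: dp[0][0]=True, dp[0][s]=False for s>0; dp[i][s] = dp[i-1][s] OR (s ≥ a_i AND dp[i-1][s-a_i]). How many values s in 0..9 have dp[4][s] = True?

4

i\s   0   1   2   3   4   5   6   7   8   9
  0   T   F   F   F   F   F   F   F   F   F
  1   T   F   F   F   F   F   F   F   T   F
  2   T   F   F   F   F   T   F   F   T   F
  3   T   F   F   F   F   T   F   T   T   F
  4   T   F   F   F   F   T   F   T   T   F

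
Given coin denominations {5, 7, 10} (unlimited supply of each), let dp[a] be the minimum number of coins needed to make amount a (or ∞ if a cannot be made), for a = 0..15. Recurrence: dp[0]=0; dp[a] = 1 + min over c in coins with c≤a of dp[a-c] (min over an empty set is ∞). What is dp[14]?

2

 a  0  1  2  3  4  5  6  7  8  9 10 11 12 13 14 15
dp  0  -  -  -  -  1  -  1  -  -  1  -  2  -  2  2
(- denotes ∞ / unreachable)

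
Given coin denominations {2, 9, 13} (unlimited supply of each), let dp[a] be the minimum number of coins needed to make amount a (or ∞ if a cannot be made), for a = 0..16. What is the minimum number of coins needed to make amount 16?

8

 a  0  1  2  3  4  5  6  7  8  9 10 11 12 13 14 15 16
dp  0  -  1  -  2  -  3  -  4  1  5  2  6  1  7  2  8
(- denotes ∞ / unreachable)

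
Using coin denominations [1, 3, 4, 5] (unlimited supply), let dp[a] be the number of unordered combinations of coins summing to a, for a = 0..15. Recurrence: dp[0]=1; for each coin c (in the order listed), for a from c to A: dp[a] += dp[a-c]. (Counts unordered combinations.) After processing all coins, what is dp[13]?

20

after  coin     0     1     2     3     4     5     6     7     8     9    10    11    12    13    14    15
          1     1     1     1     1     1     1     1     1     1     1     1     1     1     1     1     1
          3     1     1     1     2     2     2     3     3     3     4     4     4     5     5     5     6
          4     1     1     1     2     3     3     4     5     6     7     8     9    11    12    13    15
          5     1     1     1     2     3     4     5     6     8    10    12    14    17    20    23    27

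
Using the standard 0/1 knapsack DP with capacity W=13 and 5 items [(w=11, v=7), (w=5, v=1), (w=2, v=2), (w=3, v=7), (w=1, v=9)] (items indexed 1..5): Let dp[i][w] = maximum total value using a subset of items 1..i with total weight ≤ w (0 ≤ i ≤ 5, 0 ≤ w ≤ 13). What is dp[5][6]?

i\w   0   1   2   3   4   5   6   7   8   9  10  11  12  13
  0   0   0   0   0   0   0   0   0   0   0   0   0   0   0
  1   0   0   0   0   0   0   0   0   0   0   0   7   7   7
  2   0   0   0   0   0   1   1   1   1   1   1   7   7   7
  3   0   0   2   2   2   2   2   3   3   3   3   7   7   9
  4   0   0   2   7   7   9   9   9   9   9  10  10  10  10
  5   0   9   9  11  16  16  18  18  18  18  18  19  19  19

18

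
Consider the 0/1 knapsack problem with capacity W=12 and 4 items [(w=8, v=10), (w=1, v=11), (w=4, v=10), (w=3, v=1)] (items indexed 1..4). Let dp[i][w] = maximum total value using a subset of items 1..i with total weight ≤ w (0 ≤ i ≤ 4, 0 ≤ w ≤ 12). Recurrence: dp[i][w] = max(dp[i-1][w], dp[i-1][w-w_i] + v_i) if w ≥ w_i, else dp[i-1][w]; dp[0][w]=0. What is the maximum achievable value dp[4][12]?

i\w   0   1   2   3   4   5   6   7   8   9  10  11  12
  0   0   0   0   0   0   0   0   0   0   0   0   0   0
  1   0   0   0   0   0   0   0   0  10  10  10  10  10
  2   0  11  11  11  11  11  11  11  11  21  21  21  21
  3   0  11  11  11  11  21  21  21  21  21  21  21  21
  4   0  11  11  11  12  21  21  21  22  22  22  22  22

22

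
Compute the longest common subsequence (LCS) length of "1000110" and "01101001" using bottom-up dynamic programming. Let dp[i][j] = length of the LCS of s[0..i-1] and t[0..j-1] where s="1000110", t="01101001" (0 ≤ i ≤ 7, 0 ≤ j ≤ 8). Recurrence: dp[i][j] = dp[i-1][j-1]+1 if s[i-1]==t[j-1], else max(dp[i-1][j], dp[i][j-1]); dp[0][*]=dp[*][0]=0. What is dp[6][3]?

   ''  0  1  1  0  1  0  0  1
''  0  0  0  0  0  0  0  0  0
 1  0  0  1  1  1  1  1  1  1
 0  0  1  1  1  2  2  2  2  2
 0  0  1  1  1  2  2  3  3  3
 0  0  1  1  1  2  2  3  4  4
 1  0  1  2  2  2  3  3  4  5
 1  0  1  2  3  3  3  3  4  5
 0  0  1  2  3  4  4  4  4  5

3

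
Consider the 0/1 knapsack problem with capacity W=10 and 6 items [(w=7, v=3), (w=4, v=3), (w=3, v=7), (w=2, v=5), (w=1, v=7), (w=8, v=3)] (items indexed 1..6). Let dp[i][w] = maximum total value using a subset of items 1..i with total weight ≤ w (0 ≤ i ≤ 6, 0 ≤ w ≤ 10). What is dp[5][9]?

i\w   0   1   2   3   4   5   6   7   8   9  10
  0   0   0   0   0   0   0   0   0   0   0   0
  1   0   0   0   0   0   0   0   3   3   3   3
  2   0   0   0   0   3   3   3   3   3   3   3
  3   0   0   0   7   7   7   7  10  10  10  10
  4   0   0   5   7   7  12  12  12  12  15  15
  5   0   7   7  12  14  14  19  19  19  19  22
  6   0   7   7  12  14  14  19  19  19  19  22

19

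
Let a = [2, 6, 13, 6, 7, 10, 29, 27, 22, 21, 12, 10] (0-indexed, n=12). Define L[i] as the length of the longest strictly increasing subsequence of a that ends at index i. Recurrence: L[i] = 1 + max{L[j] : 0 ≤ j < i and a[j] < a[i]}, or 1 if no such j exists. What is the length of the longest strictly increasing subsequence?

   i    0    1    2    3    4    5    6    7    8    9   10   11
a[i]    2    6   13    6    7   10   29   27   22   21   12   10
L[i]    1    2    3    2    3    4    5    5    5    5    5    4

5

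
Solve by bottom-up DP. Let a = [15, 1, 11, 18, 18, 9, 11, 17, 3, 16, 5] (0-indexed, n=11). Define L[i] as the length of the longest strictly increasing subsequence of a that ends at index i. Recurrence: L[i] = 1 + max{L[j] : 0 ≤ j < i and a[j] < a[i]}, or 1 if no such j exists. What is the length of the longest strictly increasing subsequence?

4

   i    0    1    2    3    4    5    6    7    8    9   10
a[i]   15    1   11   18   18    9   11   17    3   16    5
L[i]    1    1    2    3    3    2    3    4    2    4    3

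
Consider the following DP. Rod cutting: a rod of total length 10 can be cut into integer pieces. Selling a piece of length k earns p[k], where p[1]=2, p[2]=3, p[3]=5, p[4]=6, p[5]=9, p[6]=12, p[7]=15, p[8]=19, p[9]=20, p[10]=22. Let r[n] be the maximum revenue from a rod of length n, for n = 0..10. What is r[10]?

23

   n    0    1    2    3    4    5    6    7    8    9   10
r[n]    0    2    4    6    8   10   12   15   19   21   23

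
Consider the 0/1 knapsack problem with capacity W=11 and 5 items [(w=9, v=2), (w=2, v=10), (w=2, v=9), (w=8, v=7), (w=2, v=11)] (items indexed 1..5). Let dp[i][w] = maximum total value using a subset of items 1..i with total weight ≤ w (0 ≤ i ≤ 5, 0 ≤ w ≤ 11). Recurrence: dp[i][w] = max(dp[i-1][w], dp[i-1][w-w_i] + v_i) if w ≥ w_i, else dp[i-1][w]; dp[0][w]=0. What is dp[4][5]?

i\w   0   1   2   3   4   5   6   7   8   9  10  11
  0   0   0   0   0   0   0   0   0   0   0   0   0
  1   0   0   0   0   0   0   0   0   0   2   2   2
  2   0   0  10  10  10  10  10  10  10  10  10  12
  3   0   0  10  10  19  19  19  19  19  19  19  19
  4   0   0  10  10  19  19  19  19  19  19  19  19
  5   0   0  11  11  21  21  30  30  30  30  30  30

19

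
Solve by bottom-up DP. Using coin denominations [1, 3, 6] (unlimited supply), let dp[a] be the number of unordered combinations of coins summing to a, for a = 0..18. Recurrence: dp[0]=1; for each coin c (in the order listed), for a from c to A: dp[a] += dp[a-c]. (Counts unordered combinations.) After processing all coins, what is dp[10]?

6

after  coin     0     1     2     3     4     5     6     7     8     9    10    11    12    13    14    15    16    17    18
          1     1     1     1     1     1     1     1     1     1     1     1     1     1     1     1     1     1     1     1
          3     1     1     1     2     2     2     3     3     3     4     4     4     5     5     5     6     6     6     7
          6     1     1     1     2     2     2     4     4     4     6     6     6     9     9     9    12    12    12    16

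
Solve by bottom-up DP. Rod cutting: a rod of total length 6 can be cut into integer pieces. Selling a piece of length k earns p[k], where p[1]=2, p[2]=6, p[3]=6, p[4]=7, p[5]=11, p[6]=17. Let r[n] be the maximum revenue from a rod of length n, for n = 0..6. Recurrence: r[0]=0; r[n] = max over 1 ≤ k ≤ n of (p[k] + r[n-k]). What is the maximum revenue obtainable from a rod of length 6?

18

   n    0    1    2    3    4    5    6
r[n]    0    2    6    8   12   14   18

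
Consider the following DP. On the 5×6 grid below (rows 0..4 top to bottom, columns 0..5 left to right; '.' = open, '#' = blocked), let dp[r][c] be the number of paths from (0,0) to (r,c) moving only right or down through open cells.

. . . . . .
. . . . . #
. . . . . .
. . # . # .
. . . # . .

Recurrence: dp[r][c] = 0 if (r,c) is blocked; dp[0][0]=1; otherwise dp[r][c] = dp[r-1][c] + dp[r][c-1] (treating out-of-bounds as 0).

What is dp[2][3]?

r\c   0   1   2   3   4   5
  0   1   1   1   1   1   1
  1   1   2   3   4   5   0
  2   1   3   6  10  15  15
  3   1   4   0  10   0  15
  4   1   5   5   0   0  15

10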